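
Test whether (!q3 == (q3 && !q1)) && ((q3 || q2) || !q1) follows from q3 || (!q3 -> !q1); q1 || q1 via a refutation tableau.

Yes

Initial set: {(q3 || (!q3 -> !q1)); (q1 || q1); !((!q3 == (q3 && !q1)) && ((q3 || q2) || !q1))}.
(q3 || (!q3 -> !q1)): β-rule — branch into q3  //  (!q3 -> !q1).
  branch 1 (add q3):
    (q1 || q1): β-rule — branch into q1  //  q1.
      branch 1.1 (add q1):
        !((!q3 == (q3 && !q1)) && ((q3 || q2) || !q1)): β-rule — branch into !(!q3 == (q3 && !q1))  //  !((q3 || q2) || !q1).
          branch 1.1.1 (add !(!q3 == (q3 && !q1))):
            !(!q3 == (q3 && !q1)): β-rule — branch into !q3, !(q3 && !q1)  //  !!q3, (q3 && !q1).
              branch 1.1.1.1 (add !q3, !(q3 && !q1)):
                × closes — contains both q3 and !q3.
              branch 1.1.1.2 (add !!q3, (q3 && !q1)):
                (q3 && !q1): α-rule — add q3, !q1.
                × closes — contains both q1 and !q1.
          branch 1.1.2 (add !((q3 || q2) || !q1)):
            !((q3 || q2) || !q1): α-rule — add !(q3 || q2), !!q1.
            !(q3 || q2): α-rule — add !q3, !q2.
            × closes — contains both q3 and !q3.
      branch 1.2 (add q1):
        !((!q3 == (q3 && !q1)) && ((q3 || q2) || !q1)): β-rule — branch into !(!q3 == (q3 && !q1))  //  !((q3 || q2) || !q1).
          branch 1.2.1 (add !(!q3 == (q3 && !q1))):
            !(!q3 == (q3 && !q1)): β-rule — branch into !q3, !(q3 && !q1)  //  !!q3, (q3 && !q1).
              branch 1.2.1.1 (add !q3, !(q3 && !q1)):
                × closes — contains both q3 and !q3.
              branch 1.2.1.2 (add !!q3, (q3 && !q1)):
                (q3 && !q1): α-rule — add q3, !q1.
                × closes — contains both q1 and !q1.
          branch 1.2.2 (add !((q3 || q2) || !q1)):
            !((q3 || q2) || !q1): α-rule — add !(q3 || q2), !!q1.
            !(q3 || q2): α-rule — add !q3, !q2.
            × closes — contains both q3 and !q3.
  branch 2 (add (!q3 -> !q1)):
    (q1 || q1): β-rule — branch into q1  //  q1.
      branch 2.1 (add q1):
        !((!q3 == (q3 && !q1)) && ((q3 || q2) || !q1)): β-rule — branch into !(!q3 == (q3 && !q1))  //  !((q3 || q2) || !q1).
          branch 2.1.1 (add !(!q3 == (q3 && !q1))):
            (!q3 -> !q1): β-rule — branch into !!q3  //  !q1.
              branch 2.1.1.1 (add !!q3):
                !(!q3 == (q3 && !q1)): β-rule — branch into !q3, !(q3 && !q1)  //  !!q3, (q3 && !q1).
                  branch 2.1.1.1.1 (add !q3, !(q3 && !q1)):
                    × closes — contains both q3 and !q3.
                  branch 2.1.1.1.2 (add !!q3, (q3 && !q1)):
                    (q3 && !q1): α-rule — add q3, !q1.
                    × closes — contains both q1 and !q1.
              branch 2.1.1.2 (add !q1):
                × closes — contains both q1 and !q1.
          branch 2.1.2 (add !((q3 || q2) || !q1)):
            !((q3 || q2) || !q1): α-rule — add !(q3 || q2), !!q1.
            !(q3 || q2): α-rule — add !q3, !q2.
            (!q3 -> !q1): β-rule — branch into !!q3  //  !q1.
              branch 2.1.2.1 (add !!q3):
                × closes — contains both q3 and !q3.
              branch 2.1.2.2 (add !q1):
                × closes — contains both q1 and !q1.
      branch 2.2 (add q1):
        !((!q3 == (q3 && !q1)) && ((q3 || q2) || !q1)): β-rule — branch into !(!q3 == (q3 && !q1))  //  !((q3 || q2) || !q1).
          branch 2.2.1 (add !(!q3 == (q3 && !q1))):
            (!q3 -> !q1): β-rule — branch into !!q3  //  !q1.
              branch 2.2.1.1 (add !!q3):
                !(!q3 == (q3 && !q1)): β-rule — branch into !q3, !(q3 && !q1)  //  !!q3, (q3 && !q1).
                  branch 2.2.1.1.1 (add !q3, !(q3 && !q1)):
                    × closes — contains both q3 and !q3.
                  branch 2.2.1.1.2 (add !!q3, (q3 && !q1)):
                    (q3 && !q1): α-rule — add q3, !q1.
                    × closes — contains both q1 and !q1.
              branch 2.2.1.2 (add !q1):
                × closes — contains both q1 and !q1.
          branch 2.2.2 (add !((q3 || q2) || !q1)):
            !((q3 || q2) || !q1): α-rule — add !(q3 || q2), !!q1.
            !(q3 || q2): α-rule — add !q3, !q2.
            (!q3 -> !q1): β-rule — branch into !!q3  //  !q1.
              branch 2.2.2.1 (add !!q3):
                × closes — contains both q3 and !q3.
              branch 2.2.2.2 (add !q1):
                × closes — contains both q1 and !q1.
All 16 branches close.
Every branch closed, so the premises entail the conclusion.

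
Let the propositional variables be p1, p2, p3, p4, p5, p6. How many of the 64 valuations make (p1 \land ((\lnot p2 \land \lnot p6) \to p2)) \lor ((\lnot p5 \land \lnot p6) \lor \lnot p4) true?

50

Initial set: {((p1 \land ((\lnot p2 \land \lnot p6) \to p2)) \lor ((\lnot p5 \land \lnot p6) \lor \lnot p4))}.
((p1 \land ((\lnot p2 \land \lnot p6) \to p2)) \lor ((\lnot p5 \land \lnot p6) \lor \lnot p4)): β-rule — branch into (p1 \land ((\lnot p2 \land \lnot p6) \to p2))  //  ((\lnot p5 \land \lnot p6) \lor \lnot p4).
  branch 1 (add (p1 \land ((\lnot p2 \land \lnot p6) \to p2))):
    (p1 \land ((\lnot p2 \land \lnot p6) \to p2)): α-rule — add p1, ((\lnot p2 \land \lnot p6) \to p2).
    ((\lnot p2 \land \lnot p6) \to p2): β-rule — branch into \lnot (\lnot p2 \land \lnot p6)  //  p2.
      branch 1.1 (add \lnot (\lnot p2 \land \lnot p6)):
        \lnot (\lnot p2 \land \lnot p6): β-rule — branch into \lnot \lnot p2  //  \lnot \lnot p6.
          branch 1.1.1 (add \lnot \lnot p2):
            ○ open, literals {p1=T, p2=T}.
          branch 1.1.2 (add \lnot \lnot p6):
            ○ open, literals {p1=T, p6=T}.
      branch 1.2 (add p2):
        ○ open, literals {p1=T, p2=T}.
  branch 2 (add ((\lnot p5 \land \lnot p6) \lor \lnot p4)):
    ((\lnot p5 \land \lnot p6) \lor \lnot p4): β-rule — branch into (\lnot p5 \land \lnot p6)  //  \lnot p4.
      branch 2.1 (add (\lnot p5 \land \lnot p6)):
        (\lnot p5 \land \lnot p6): α-rule — add \lnot p5, \lnot p6.
        ○ open, literals {p5=F, p6=F}.
      branch 2.2 (add \lnot p4):
        ○ open, literals {p4=F}.
0 branches closed, 5 open.
Each open branch fixes some atoms; the unmentioned ones are free. Counting distinct full assignments: branch {p1=T, p2=T} (p3, p4, p5, p6) contributes 16 new; branch {p1=T, p6=T} (p2, p3, p4, p5) contributes 8 new; branch {p1=T, p2=T} (p3, p4, p5, p6) contributes 0 new; branch {p5=F, p6=F} (p1, p2, p3, p4) contributes 12 new; branch {p4=F} (p1, p2, p3, p5, p6) contributes 14 new. Total: 50.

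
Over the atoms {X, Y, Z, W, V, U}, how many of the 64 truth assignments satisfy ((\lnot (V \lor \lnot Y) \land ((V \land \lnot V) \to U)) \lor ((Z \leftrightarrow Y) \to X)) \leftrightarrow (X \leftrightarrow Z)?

Initial set: {(((\lnot (V \lor \lnot Y) \land ((V \land \lnot V) \to U)) \lor ((Z \leftrightarrow Y) \to X)) \leftrightarrow (X \leftrightarrow Z))}.
(((\lnot (V \lor \lnot Y) \land ((V \land \lnot V) \to U)) \lor ((Z \leftrightarrow Y) \to X)) \leftrightarrow (X \leftrightarrow Z)): β-rule — branch into ((\lnot (V \lor \lnot Y) \land ((V \land \lnot V) \to U)) \lor ((Z \leftrightarrow Y) \to X)), (X \leftrightarrow Z)  //  \lnot ((\lnot (V \lor \lnot Y) \land ((V \land \lnot V) \to U)) \lor ((Z \leftrightarrow Y) \to X)), \lnot (X \leftrightarrow Z).
  branch 1 (add ((\lnot (V \lor \lnot Y) \land ((V \land \lnot V) \to U)) \lor ((Z \leftrightarrow Y) \to X)), (X \leftrightarrow Z)):
    ((\lnot (V \lor \lnot Y) \land ((V \land \lnot V) \to U)) \lor ((Z \leftrightarrow Y) \to X)): β-rule — branch into (\lnot (V \lor \lnot Y) \land ((V \land \lnot V) \to U))  //  ((Z \leftrightarrow Y) \to X).
      branch 1.1 (add (\lnot (V \lor \lnot Y) \land ((V \land \lnot V) \to U))):
        (\lnot (V \lor \lnot Y) \land ((V \land \lnot V) \to U)): α-rule — add \lnot (V \lor \lnot Y), ((V \land \lnot V) \to U).
        \lnot (V \lor \lnot Y): α-rule — add \lnot V, \lnot \lnot Y.
        (X \leftrightarrow Z): β-rule — branch into X, Z  //  \lnot X, \lnot Z.
          branch 1.1.1 (add X, Z):
            ((V \land \lnot V) \to U): β-rule — branch into \lnot (V \land \lnot V)  //  U.
              branch 1.1.1.1 (add \lnot (V \land \lnot V)):
                \lnot (V \land \lnot V): β-rule — branch into \lnot V  //  \lnot \lnot V.
                  branch 1.1.1.1.1 (add \lnot V):
                    ○ open, literals {V=false, X=true, Y=true, Z=true}.
                  branch 1.1.1.1.2 (add \lnot \lnot V):
                    × closes — contains both V and \lnot V.
              branch 1.1.1.2 (add U):
                ○ open, literals {U=true, V=false, X=true, Y=true, Z=true}.
          branch 1.1.2 (add \lnot X, \lnot Z):
            ((V \land \lnot V) \to U): β-rule — branch into \lnot (V \land \lnot V)  //  U.
              branch 1.1.2.1 (add \lnot (V \land \lnot V)):
                \lnot (V \land \lnot V): β-rule — branch into \lnot V  //  \lnot \lnot V.
                  branch 1.1.2.1.1 (add \lnot V):
                    ○ open, literals {V=false, X=false, Y=true, Z=false}.
                  branch 1.1.2.1.2 (add \lnot \lnot V):
                    × closes — contains both V and \lnot V.
              branch 1.1.2.2 (add U):
                ○ open, literals {U=true, V=false, X=false, Y=true, Z=false}.
      branch 1.2 (add ((Z \leftrightarrow Y) \to X)):
        (X \leftrightarrow Z): β-rule — branch into X, Z  //  \lnot X, \lnot Z.
          branch 1.2.1 (add X, Z):
            ((Z \leftrightarrow Y) \to X): β-rule — branch into \lnot (Z \leftrightarrow Y)  //  X.
              branch 1.2.1.1 (add \lnot (Z \leftrightarrow Y)):
                \lnot (Z \leftrightarrow Y): β-rule — branch into Z, \lnot Y  //  \lnot Z, Y.
                  branch 1.2.1.1.1 (add Z, \lnot Y):
                    ○ open, literals {X=true, Y=false, Z=true}.
                  branch 1.2.1.1.2 (add \lnot Z, Y):
                    × closes — contains both Z and \lnot Z.
              branch 1.2.1.2 (add X):
                ○ open, literals {X=true, Z=true}.
          branch 1.2.2 (add \lnot X, \lnot Z):
            ((Z \leftrightarrow Y) \to X): β-rule — branch into \lnot (Z \leftrightarrow Y)  //  X.
              branch 1.2.2.1 (add \lnot (Z \leftrightarrow Y)):
                \lnot (Z \leftrightarrow Y): β-rule — branch into Z, \lnot Y  //  \lnot Z, Y.
                  branch 1.2.2.1.1 (add Z, \lnot Y):
                    × closes — contains both Z and \lnot Z.
                  branch 1.2.2.1.2 (add \lnot Z, Y):
                    ○ open, literals {X=false, Y=true, Z=false}.
              branch 1.2.2.2 (add X):
                × closes — contains both X and \lnot X.
  branch 2 (add \lnot ((\lnot (V \lor \lnot Y) \land ((V \land \lnot V) \to U)) \lor ((Z \leftrightarrow Y) \to X)), \lnot (X \leftrightarrow Z)):
    \lnot ((\lnot (V \lor \lnot Y) \land ((V \land \lnot V) \to U)) \lor ((Z \leftrightarrow Y) \to X)): α-rule — add \lnot (\lnot (V \lor \lnot Y) \land ((V \land \lnot V) \to U)), \lnot ((Z \leftrightarrow Y) \to X).
    \lnot ((Z \leftrightarrow Y) \to X): α-rule — add (Z \leftrightarrow Y), \lnot X.
    \lnot (X \leftrightarrow Z): β-rule — branch into X, \lnot Z  //  \lnot X, Z.
      branch 2.1 (add X, \lnot Z):
        × closes — contains both X and \lnot X.
      branch 2.2 (add \lnot X, Z):
        \lnot (\lnot (V \lor \lnot Y) \land ((V \land \lnot V) \to U)): β-rule — branch into \lnot \lnot (V \lor \lnot Y)  //  \lnot ((V \land \lnot V) \to U).
          branch 2.2.1 (add \lnot \lnot (V \lor \lnot Y)):
            (Z \leftrightarrow Y): β-rule — branch into Z, Y  //  \lnot Z, \lnot Y.
              branch 2.2.1.1 (add Z, Y):
                \lnot \lnot (V \lor \lnot Y): β-rule — branch into V  //  \lnot Y.
                  branch 2.2.1.1.1 (add V):
                    ○ open, literals {V=true, X=false, Y=true, Z=true}.
                  branch 2.2.1.1.2 (add \lnot Y):
                    × closes — contains both Y and \lnot Y.
              branch 2.2.1.2 (add \lnot Z, \lnot Y):
                × closes — contains both Z and \lnot Z.
          branch 2.2.2 (add \lnot ((V \land \lnot V) \to U)):
            \lnot ((V \land \lnot V) \to U): α-rule — add (V \land \lnot V), \lnot U.
            (V \land \lnot V): α-rule — add V, \lnot V.
            × closes — contains both V and \lnot V.
9 branches closed, 8 open.
Each open branch fixes some atoms; the unmentioned ones are free. Counting distinct full assignments: branch {V=false, X=true, Y=true, Z=true} (W, U) contributes 4 new; branch {U=true, V=false, X=true, Y=true, Z=true} (W) contributes 0 new; branch {V=false, X=false, Y=true, Z=false} (W, U) contributes 4 new; branch {U=true, V=false, X=false, Y=true, Z=false} (W) contributes 0 new; branch {X=true, Y=false, Z=true} (W, V, U) contributes 8 new; branch {X=true, Z=true} (Y, W, V, U) contributes 4 new; branch {X=false, Y=true, Z=false} (W, V, U) contributes 4 new; branch {V=true, X=false, Y=true, Z=true} (W, U) contributes 4 new. Total: 28.

28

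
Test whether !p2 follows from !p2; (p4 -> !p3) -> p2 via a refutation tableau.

Initial set: {!p2; ((p4 -> !p3) -> p2); !!p2}.
× closes — contains both p2 and !p2.
All 1 branch closes.
Every branch closed, so the premises entail the conclusion.

Yes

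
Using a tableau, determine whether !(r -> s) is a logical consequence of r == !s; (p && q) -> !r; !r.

No

Initial set: {(r == !s); ((p && q) -> !r); !r; !!(r -> s)}.
(r == !s): β-rule — branch into r, !s  //  !r, !!s.
  branch 1 (add r, !s):
    × closes — contains both r and !r.
  branch 2 (add !r, !!s):
    ((p && q) -> !r): β-rule — branch into !(p && q)  //  !r.
      branch 2.1 (add !(p && q)):
        !!(r -> s): β-rule — branch into !r  //  s.
          branch 2.1.1 (add !r):
            !(p && q): β-rule — branch into !p  //  !q.
              branch 2.1.1.1 (add !p):
                ○ open, literals {p=0, r=0, s=1}.
              branch 2.1.1.2 (add !q):
                ○ open, literals {q=0, r=0, s=1}.
          branch 2.1.2 (add s):
            !(p && q): β-rule — branch into !p  //  !q.
              branch 2.1.2.1 (add !p):
                ○ open, literals {p=0, r=0, s=1}.
              branch 2.1.2.2 (add !q):
                ○ open, literals {q=0, r=0, s=1}.
      branch 2.2 (add !r):
        !!(r -> s): β-rule — branch into !r  //  s.
          branch 2.2.1 (add !r):
            ○ open, literals {r=0, s=1}.
          branch 2.2.2 (add s):
            ○ open, literals {r=0, s=1}.
1 branch closed, 6 open.
An open branch gives a countermodel: p=0, r=0, s=1 (unmentioned atoms arbitrary); the premises hold there but the conclusion fails.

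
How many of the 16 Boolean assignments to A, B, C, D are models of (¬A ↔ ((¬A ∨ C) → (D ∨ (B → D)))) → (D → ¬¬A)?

12

Initial set: {((¬A ↔ ((¬A ∨ C) → (D ∨ (B → D)))) → (D → ¬¬A))}.
((¬A ↔ ((¬A ∨ C) → (D ∨ (B → D)))) → (D → ¬¬A)): β-rule — branch into ¬(¬A ↔ ((¬A ∨ C) → (D ∨ (B → D))))  //  (D → ¬¬A).
  branch 1 (add ¬(¬A ↔ ((¬A ∨ C) → (D ∨ (B → D))))):
    ¬(¬A ↔ ((¬A ∨ C) → (D ∨ (B → D)))): β-rule — branch into ¬A, ¬((¬A ∨ C) → (D ∨ (B → D)))  //  ¬¬A, ((¬A ∨ C) → (D ∨ (B → D))).
      branch 1.1 (add ¬A, ¬((¬A ∨ C) → (D ∨ (B → D)))):
        ¬((¬A ∨ C) → (D ∨ (B → D))): α-rule — add (¬A ∨ C), ¬(D ∨ (B → D)).
        ¬(D ∨ (B → D)): α-rule — add ¬D, ¬(B → D).
        ¬(B → D): α-rule — add B, ¬D.
        (¬A ∨ C): β-rule — branch into ¬A  //  C.
          branch 1.1.1 (add ¬A):
            ○ open, literals {A=F, B=T, D=F}.
          branch 1.1.2 (add C):
            ○ open, literals {A=F, B=T, C=T, D=F}.
      branch 1.2 (add ¬¬A, ((¬A ∨ C) → (D ∨ (B → D)))):
        ((¬A ∨ C) → (D ∨ (B → D))): β-rule — branch into ¬(¬A ∨ C)  //  (D ∨ (B → D)).
          branch 1.2.1 (add ¬(¬A ∨ C)):
            ¬(¬A ∨ C): α-rule — add ¬¬A, ¬C.
            ○ open, literals {A=T, C=F}.
          branch 1.2.2 (add (D ∨ (B → D))):
            (D ∨ (B → D)): β-rule — branch into D  //  (B → D).
              branch 1.2.2.1 (add D):
                ○ open, literals {A=T, D=T}.
              branch 1.2.2.2 (add (B → D)):
                (B → D): β-rule — branch into ¬B  //  D.
                  branch 1.2.2.2.1 (add ¬B):
                    ○ open, literals {A=T, B=F}.
                  branch 1.2.2.2.2 (add D):
                    ○ open, literals {A=T, D=T}.
  branch 2 (add (D → ¬¬A)):
    (D → ¬¬A): β-rule — branch into ¬D  //  ¬¬A.
      branch 2.1 (add ¬D):
        ○ open, literals {D=F}.
      branch 2.2 (add ¬¬A):
        ¬¬A: drop double negation, giving A.
        ○ open, literals {A=T}.
0 branches closed, 8 open.
Each open branch fixes some atoms; the unmentioned ones are free. Counting distinct full assignments: branch {A=F, B=T, D=F} (C) contributes 2 new; branch {A=F, B=T, C=T, D=F} (none free) contributes 0 new; branch {A=T, C=F} (B, D) contributes 4 new; branch {A=T, D=T} (B, C) contributes 2 new; branch {A=T, B=F} (C, D) contributes 1 new; branch {A=T, D=T} (B, C) contributes 0 new; branch {D=F} (A, B, C) contributes 3 new; branch {A=T} (B, C, D) contributes 0 new. Total: 12.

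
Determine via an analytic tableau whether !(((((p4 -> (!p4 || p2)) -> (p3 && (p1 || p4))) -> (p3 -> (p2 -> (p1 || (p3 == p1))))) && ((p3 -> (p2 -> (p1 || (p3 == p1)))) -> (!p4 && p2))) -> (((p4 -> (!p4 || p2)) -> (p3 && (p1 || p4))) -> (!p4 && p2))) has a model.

Initial set: {!(((((p4 -> (!p4 || p2)) -> (p3 && (p1 || p4))) -> (p3 -> (p2 -> (p1 || (p3 == p1))))) && ((p3 -> (p2 -> (p1 || (p3 == p1)))) -> (!p4 && p2))) -> (((p4 -> (!p4 || p2)) -> (p3 && (p1 || p4))) -> (!p4 && p2)))}.
!(((((p4 -> (!p4 || p2)) -> (p3 && (p1 || p4))) -> (p3 -> (p2 -> (p1 || (p3 == p1))))) && ((p3 -> (p2 -> (p1 || (p3 == p1)))) -> (!p4 && p2))) -> (((p4 -> (!p4 || p2)) -> (p3 && (p1 || p4))) -> (!p4 && p2))): α-rule — add ((((p4 -> (!p4 || p2)) -> (p3 && (p1 || p4))) -> (p3 -> (p2 -> (p1 || (p3 == p1))))) && ((p3 -> (p2 -> (p1 || (p3 == p1)))) -> (!p4 && p2))), !(((p4 -> (!p4 || p2)) -> (p3 && (p1 || p4))) -> (!p4 && p2)).
((((p4 -> (!p4 || p2)) -> (p3 && (p1 || p4))) -> (p3 -> (p2 -> (p1 || (p3 == p1))))) && ((p3 -> (p2 -> (p1 || (p3 == p1)))) -> (!p4 && p2))): α-rule — add (((p4 -> (!p4 || p2)) -> (p3 && (p1 || p4))) -> (p3 -> (p2 -> (p1 || (p3 == p1))))), ((p3 -> (p2 -> (p1 || (p3 == p1)))) -> (!p4 && p2)).
!(((p4 -> (!p4 || p2)) -> (p3 && (p1 || p4))) -> (!p4 && p2)): α-rule — add ((p4 -> (!p4 || p2)) -> (p3 && (p1 || p4))), !(!p4 && p2).
(((p4 -> (!p4 || p2)) -> (p3 && (p1 || p4))) -> (p3 -> (p2 -> (p1 || (p3 == p1))))): β-rule — branch into !((p4 -> (!p4 || p2)) -> (p3 && (p1 || p4)))  //  (p3 -> (p2 -> (p1 || (p3 == p1)))).
  branch 1 (add !((p4 -> (!p4 || p2)) -> (p3 && (p1 || p4)))):
    !((p4 -> (!p4 || p2)) -> (p3 && (p1 || p4))): α-rule — add (p4 -> (!p4 || p2)), !(p3 && (p1 || p4)).
    ((p3 -> (p2 -> (p1 || (p3 == p1)))) -> (!p4 && p2)): β-rule — branch into !(p3 -> (p2 -> (p1 || (p3 == p1))))  //  (!p4 && p2).
      branch 1.1 (add !(p3 -> (p2 -> (p1 || (p3 == p1))))):
        !(p3 -> (p2 -> (p1 || (p3 == p1)))): α-rule — add p3, !(p2 -> (p1 || (p3 == p1))).
        !(p2 -> (p1 || (p3 == p1))): α-rule — add p2, !(p1 || (p3 == p1)).
        !(p1 || (p3 == p1)): α-rule — add !p1, !(p3 == p1).
        ((p4 -> (!p4 || p2)) -> (p3 && (p1 || p4))): β-rule — branch into !(p4 -> (!p4 || p2))  //  (p3 && (p1 || p4)).
          branch 1.1.1 (add !(p4 -> (!p4 || p2))):
            !(p4 -> (!p4 || p2)): α-rule — add p4, !(!p4 || p2).
            !(!p4 || p2): α-rule — add !!p4, !p2.
            × closes — contains both p2 and !p2.
          branch 1.1.2 (add (p3 && (p1 || p4))):
            (p3 && (p1 || p4)): α-rule — add p3, (p1 || p4).
            !(!p4 && p2): β-rule — branch into !!p4  //  !p2.
              branch 1.1.2.1 (add !!p4):
                (p4 -> (!p4 || p2)): β-rule — branch into !p4  //  (!p4 || p2).
                  branch 1.1.2.1.1 (add !p4):
                    × closes — contains both p4 and !p4.
                  branch 1.1.2.1.2 (add (!p4 || p2)):
                    !(p3 && (p1 || p4)): β-rule — branch into !p3  //  !(p1 || p4).
                      branch 1.1.2.1.2.1 (add !p3):
                        × closes — contains both p3 and !p3.
                      branch 1.1.2.1.2.2 (add !(p1 || p4)):
                        !(p1 || p4): α-rule — add !p1, !p4.
                        × closes — contains both p4 and !p4.
              branch 1.1.2.2 (add !p2):
                × closes — contains both p2 and !p2.
      branch 1.2 (add (!p4 && p2)):
        (!p4 && p2): α-rule — add !p4, p2.
        ((p4 -> (!p4 || p2)) -> (p3 && (p1 || p4))): β-rule — branch into !(p4 -> (!p4 || p2))  //  (p3 && (p1 || p4)).
          branch 1.2.1 (add !(p4 -> (!p4 || p2))):
            !(p4 -> (!p4 || p2)): α-rule — add p4, !(!p4 || p2).
            × closes — contains both p4 and !p4.
          branch 1.2.2 (add (p3 && (p1 || p4))):
            (p3 && (p1 || p4)): α-rule — add p3, (p1 || p4).
            !(!p4 && p2): β-rule — branch into !!p4  //  !p2.
              branch 1.2.2.1 (add !!p4):
                × closes — contains both p4 and !p4.
              branch 1.2.2.2 (add !p2):
                × closes — contains both p2 and !p2.
  branch 2 (add (p3 -> (p2 -> (p1 || (p3 == p1))))):
    ((p3 -> (p2 -> (p1 || (p3 == p1)))) -> (!p4 && p2)): β-rule — branch into !(p3 -> (p2 -> (p1 || (p3 == p1))))  //  (!p4 && p2).
      branch 2.1 (add !(p3 -> (p2 -> (p1 || (p3 == p1))))):
        !(p3 -> (p2 -> (p1 || (p3 == p1)))): α-rule — add p3, !(p2 -> (p1 || (p3 == p1))).
        !(p2 -> (p1 || (p3 == p1))): α-rule — add p2, !(p1 || (p3 == p1)).
        !(p1 || (p3 == p1)): α-rule — add !p1, !(p3 == p1).
        ((p4 -> (!p4 || p2)) -> (p3 && (p1 || p4))): β-rule — branch into !(p4 -> (!p4 || p2))  //  (p3 && (p1 || p4)).
          branch 2.1.1 (add !(p4 -> (!p4 || p2))):
            !(p4 -> (!p4 || p2)): α-rule — add p4, !(!p4 || p2).
            !(!p4 || p2): α-rule — add !!p4, !p2.
            × closes — contains both p2 and !p2.
          branch 2.1.2 (add (p3 && (p1 || p4))):
            (p3 && (p1 || p4)): α-rule — add p3, (p1 || p4).
            !(!p4 && p2): β-rule — branch into !!p4  //  !p2.
              branch 2.1.2.1 (add !!p4):
                (p3 -> (p2 -> (p1 || (p3 == p1)))): β-rule — branch into !p3  //  (p2 -> (p1 || (p3 == p1))).
                  branch 2.1.2.1.1 (add !p3):
                    × closes — contains both p3 and !p3.
                  branch 2.1.2.1.2 (add (p2 -> (p1 || (p3 == p1)))):
                    !(p3 == p1): β-rule — branch into p3, !p1  //  !p3, p1.
                      branch 2.1.2.1.2.1 (add p3, !p1):
                        (p1 || p4): β-rule — branch into p1  //  p4.
                          branch 2.1.2.1.2.1.1 (add p1):
                            × closes — contains both p1 and !p1.
                          branch 2.1.2.1.2.1.2 (add p4):
                            (p2 -> (p1 || (p3 == p1))): β-rule — branch into !p2  //  (p1 || (p3 == p1)).
                              branch 2.1.2.1.2.1.2.1 (add !p2):
                                × closes — contains both p2 and !p2.
                              branch 2.1.2.1.2.1.2.2 (add (p1 || (p3 == p1))):
                                (p1 || (p3 == p1)): β-rule — branch into p1  //  (p3 == p1).
                                  branch 2.1.2.1.2.1.2.2.1 (add p1):
                                    × closes — contains both p1 and !p1.
                                  branch 2.1.2.1.2.1.2.2.2 (add (p3 == p1)):
                                    (p3 == p1): β-rule — branch into p3, p1  //  !p3, !p1.
                                      branch 2.1.2.1.2.1.2.2.2.1 (add p3, p1):
                                        × closes — contains both p1 and !p1.
                                      branch 2.1.2.1.2.1.2.2.2.2 (add !p3, !p1):
                                        × closes — contains both p3 and !p3.
                      branch 2.1.2.1.2.2 (add !p3, p1):
                        × closes — contains both p3 and !p3.
              branch 2.1.2.2 (add !p2):
                × closes — contains both p2 and !p2.
      branch 2.2 (add (!p4 && p2)):
        (!p4 && p2): α-rule — add !p4, p2.
        ((p4 -> (!p4 || p2)) -> (p3 && (p1 || p4))): β-rule — branch into !(p4 -> (!p4 || p2))  //  (p3 && (p1 || p4)).
          branch 2.2.1 (add !(p4 -> (!p4 || p2))):
            !(p4 -> (!p4 || p2)): α-rule — add p4, !(!p4 || p2).
            × closes — contains both p4 and !p4.
          branch 2.2.2 (add (p3 && (p1 || p4))):
            (p3 && (p1 || p4)): α-rule — add p3, (p1 || p4).
            !(!p4 && p2): β-rule — branch into !!p4  //  !p2.
              branch 2.2.2.1 (add !!p4):
                × closes — contains both p4 and !p4.
              branch 2.2.2.2 (add !p2):
                × closes — contains both p2 and !p2.
All 20 branches close.
Every branch closed; the formula is unsatisfiable.

Unsatisfiable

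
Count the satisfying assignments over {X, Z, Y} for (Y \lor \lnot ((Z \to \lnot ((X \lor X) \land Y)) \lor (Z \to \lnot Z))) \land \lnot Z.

2

Initial set: {((Y \lor \lnot ((Z \to \lnot ((X \lor X) \land Y)) \lor (Z \to \lnot Z))) \land \lnot Z)}.
((Y \lor \lnot ((Z \to \lnot ((X \lor X) \land Y)) \lor (Z \to \lnot Z))) \land \lnot Z): α-rule — add (Y \lor \lnot ((Z \to \lnot ((X \lor X) \land Y)) \lor (Z \to \lnot Z))), \lnot Z.
(Y \lor \lnot ((Z \to \lnot ((X \lor X) \land Y)) \lor (Z \to \lnot Z))): β-rule — branch into Y  //  \lnot ((Z \to \lnot ((X \lor X) \land Y)) \lor (Z \to \lnot Z)).
  branch 1 (add Y):
    ○ open, literals {Y=T, Z=F}.
  branch 2 (add \lnot ((Z \to \lnot ((X \lor X) \land Y)) \lor (Z \to \lnot Z))):
    \lnot ((Z \to \lnot ((X \lor X) \land Y)) \lor (Z \to \lnot Z)): α-rule — add \lnot (Z \to \lnot ((X \lor X) \land Y)), \lnot (Z \to \lnot Z).
    \lnot (Z \to \lnot ((X \lor X) \land Y)): α-rule — add Z, \lnot \lnot ((X \lor X) \land Y).
    × closes — contains both Z and \lnot Z.
1 branch closed, 1 open.
Each open branch fixes some atoms; the unmentioned ones are free. Counting distinct full assignments: branch {Y=T, Z=F} (X) contributes 2 new. Total: 2.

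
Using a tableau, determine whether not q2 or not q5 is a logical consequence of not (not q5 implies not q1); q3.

Yes

Initial set: {not (not q5 implies not q1); q3; not (not q2 or not q5)}.
not (not q5 implies not q1): α-rule — add not q5, not not q1.
not (not q2 or not q5): α-rule — add not not q2, not not q5.
× closes — contains both q5 and not q5.
All 1 branch closes.
Every branch closed, so the premises entail the conclusion.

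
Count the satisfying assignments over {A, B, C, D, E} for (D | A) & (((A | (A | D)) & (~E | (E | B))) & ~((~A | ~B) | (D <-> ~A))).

4

Initial set: {((D | A) & (((A | (A | D)) & (~E | (E | B))) & ~((~A | ~B) | (D <-> ~A))))}.
((D | A) & (((A | (A | D)) & (~E | (E | B))) & ~((~A | ~B) | (D <-> ~A)))): α-rule — add (D | A), (((A | (A | D)) & (~E | (E | B))) & ~((~A | ~B) | (D <-> ~A))).
(((A | (A | D)) & (~E | (E | B))) & ~((~A | ~B) | (D <-> ~A))): α-rule — add ((A | (A | D)) & (~E | (E | B))), ~((~A | ~B) | (D <-> ~A)).
((A | (A | D)) & (~E | (E | B))): α-rule — add (A | (A | D)), (~E | (E | B)).
~((~A | ~B) | (D <-> ~A)): α-rule — add ~(~A | ~B), ~(D <-> ~A).
~(~A | ~B): α-rule — add ~~A, ~~B.
(D | A): β-rule — branch into D  //  A.
  branch 1 (add D):
    (A | (A | D)): β-rule — branch into A  //  (A | D).
      branch 1.1 (add A):
        (~E | (E | B)): β-rule — branch into ~E  //  (E | B).
          branch 1.1.1 (add ~E):
            ~(D <-> ~A): β-rule — branch into D, ~~A  //  ~D, ~A.
              branch 1.1.1.1 (add D, ~~A):
                ○ open, literals {A=T, B=T, D=T, E=F}.
              branch 1.1.1.2 (add ~D, ~A):
                × closes — contains both D and ~D.
          branch 1.1.2 (add (E | B)):
            ~(D <-> ~A): β-rule — branch into D, ~~A  //  ~D, ~A.
              branch 1.1.2.1 (add D, ~~A):
                (E | B): β-rule — branch into E  //  B.
                  branch 1.1.2.1.1 (add E):
                    ○ open, literals {A=T, B=T, D=T, E=T}.
                  branch 1.1.2.1.2 (add B):
                    ○ open, literals {A=T, B=T, D=T}.
              branch 1.1.2.2 (add ~D, ~A):
                × closes — contains both D and ~D.
      branch 1.2 (add (A | D)):
        (~E | (E | B)): β-rule — branch into ~E  //  (E | B).
          branch 1.2.1 (add ~E):
            ~(D <-> ~A): β-rule — branch into D, ~~A  //  ~D, ~A.
              branch 1.2.1.1 (add D, ~~A):
                (A | D): β-rule — branch into A  //  D.
                  branch 1.2.1.1.1 (add A):
                    ○ open, literals {A=T, B=T, D=T, E=F}.
                  branch 1.2.1.1.2 (add D):
                    ○ open, literals {A=T, B=T, D=T, E=F}.
              branch 1.2.1.2 (add ~D, ~A):
                × closes — contains both D and ~D.
          branch 1.2.2 (add (E | B)):
            ~(D <-> ~A): β-rule — branch into D, ~~A  //  ~D, ~A.
              branch 1.2.2.1 (add D, ~~A):
                (A | D): β-rule — branch into A  //  D.
                  branch 1.2.2.1.1 (add A):
                    (E | B): β-rule — branch into E  //  B.
                      branch 1.2.2.1.1.1 (add E):
                        ○ open, literals {A=T, B=T, D=T, E=T}.
                      branch 1.2.2.1.1.2 (add B):
                        ○ open, literals {A=T, B=T, D=T}.
                  branch 1.2.2.1.2 (add D):
                    (E | B): β-rule — branch into E  //  B.
                      branch 1.2.2.1.2.1 (add E):
                        ○ open, literals {A=T, B=T, D=T, E=T}.
                      branch 1.2.2.1.2.2 (add B):
                        ○ open, literals {A=T, B=T, D=T}.
              branch 1.2.2.2 (add ~D, ~A):
                × closes — contains both D and ~D.
  branch 2 (add A):
    (A | (A | D)): β-rule — branch into A  //  (A | D).
      branch 2.1 (add A):
        (~E | (E | B)): β-rule — branch into ~E  //  (E | B).
          branch 2.1.1 (add ~E):
            ~(D <-> ~A): β-rule — branch into D, ~~A  //  ~D, ~A.
              branch 2.1.1.1 (add D, ~~A):
                ○ open, literals {A=T, B=T, D=T, E=F}.
              branch 2.1.1.2 (add ~D, ~A):
                × closes — contains both A and ~A.
          branch 2.1.2 (add (E | B)):
            ~(D <-> ~A): β-rule — branch into D, ~~A  //  ~D, ~A.
              branch 2.1.2.1 (add D, ~~A):
                (E | B): β-rule — branch into E  //  B.
                  branch 2.1.2.1.1 (add E):
                    ○ open, literals {A=T, B=T, D=T, E=T}.
                  branch 2.1.2.1.2 (add B):
                    ○ open, literals {A=T, B=T, D=T}.
              branch 2.1.2.2 (add ~D, ~A):
                × closes — contains both A and ~A.
      branch 2.2 (add (A | D)):
        (~E | (E | B)): β-rule — branch into ~E  //  (E | B).
          branch 2.2.1 (add ~E):
            ~(D <-> ~A): β-rule — branch into D, ~~A  //  ~D, ~A.
              branch 2.2.1.1 (add D, ~~A):
                (A | D): β-rule — branch into A  //  D.
                  branch 2.2.1.1.1 (add A):
                    ○ open, literals {A=T, B=T, D=T, E=F}.
                  branch 2.2.1.1.2 (add D):
                    ○ open, literals {A=T, B=T, D=T, E=F}.
              branch 2.2.1.2 (add ~D, ~A):
                × closes — contains both A and ~A.
          branch 2.2.2 (add (E | B)):
            ~(D <-> ~A): β-rule — branch into D, ~~A  //  ~D, ~A.
              branch 2.2.2.1 (add D, ~~A):
                (A | D): β-rule — branch into A  //  D.
                  branch 2.2.2.1.1 (add A):
                    (E | B): β-rule — branch into E  //  B.
                      branch 2.2.2.1.1.1 (add E):
                        ○ open, literals {A=T, B=T, D=T, E=T}.
                      branch 2.2.2.1.1.2 (add B):
                        ○ open, literals {A=T, B=T, D=T}.
                  branch 2.2.2.1.2 (add D):
                    (E | B): β-rule — branch into E  //  B.
                      branch 2.2.2.1.2.1 (add E):
                        ○ open, literals {A=T, B=T, D=T, E=T}.
                      branch 2.2.2.1.2.2 (add B):
                        ○ open, literals {A=T, B=T, D=T}.
              branch 2.2.2.2 (add ~D, ~A):
                × closes — contains both A and ~A.
8 branches closed, 18 open.
Each open branch fixes some atoms; the unmentioned ones are free. Counting distinct full assignments: branch {A=T, B=T, D=T, E=F} (C) contributes 2 new; branch {A=T, B=T, D=T, E=T} (C) contributes 2 new; branch {A=T, B=T, D=T} (C, E) contributes 0 new; branch {A=T, B=T, D=T, E=F} (C) contributes 0 new; branch {A=T, B=T, D=T, E=F} (C) contributes 0 new; branch {A=T, B=T, D=T, E=T} (C) contributes 0 new; branch {A=T, B=T, D=T} (C, E) contributes 0 new; branch {A=T, B=T, D=T, E=T} (C) contributes 0 new; branch {A=T, B=T, D=T} (C, E) contributes 0 new; branch {A=T, B=T, D=T, E=F} (C) contributes 0 new; branch {A=T, B=T, D=T, E=T} (C) contributes 0 new; branch {A=T, B=T, D=T} (C, E) contributes 0 new; branch {A=T, B=T, D=T, E=F} (C) contributes 0 new; branch {A=T, B=T, D=T, E=F} (C) contributes 0 new; branch {A=T, B=T, D=T, E=T} (C) contributes 0 new; branch {A=T, B=T, D=T} (C, E) contributes 0 new; branch {A=T, B=T, D=T, E=T} (C) contributes 0 new; branch {A=T, B=T, D=T} (C, E) contributes 0 new. Total: 4.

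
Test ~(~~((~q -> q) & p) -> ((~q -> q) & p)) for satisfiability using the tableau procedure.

Unsatisfiable

Initial set: {~(~~((~q -> q) & p) -> ((~q -> q) & p))}.
~(~~((~q -> q) & p) -> ((~q -> q) & p)): α-rule — add ~~((~q -> q) & p), ~((~q -> q) & p).
~~((~q -> q) & p): drop double negation, giving ((~q -> q) & p).
((~q -> q) & p): α-rule — add (~q -> q), p.
~((~q -> q) & p): β-rule — branch into ~(~q -> q)  //  ~p.
  branch 1 (add ~(~q -> q)):
    ~(~q -> q): α-rule — add ~q, ~q.
    (~q -> q): β-rule — branch into ~~q  //  q.
      branch 1.1 (add ~~q):
        × closes — contains both q and ~q.
      branch 1.2 (add q):
        × closes — contains both q and ~q.
  branch 2 (add ~p):
    × closes — contains both p and ~p.
All 3 branches close.
Every branch closed; the formula is unsatisfiable.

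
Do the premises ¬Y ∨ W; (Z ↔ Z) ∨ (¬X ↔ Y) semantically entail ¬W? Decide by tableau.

Initial set: {(¬Y ∨ W); ((Z ↔ Z) ∨ (¬X ↔ Y)); ¬¬W}.
(¬Y ∨ W): β-rule — branch into ¬Y  //  W.
  branch 1 (add ¬Y):
    ((Z ↔ Z) ∨ (¬X ↔ Y)): β-rule — branch into (Z ↔ Z)  //  (¬X ↔ Y).
      branch 1.1 (add (Z ↔ Z)):
        (Z ↔ Z): β-rule — branch into Z, Z  //  ¬Z, ¬Z.
          branch 1.1.1 (add Z, Z):
            ○ open, literals {W=true, Y=false, Z=true}.
          branch 1.1.2 (add ¬Z, ¬Z):
            ○ open, literals {W=true, Y=false, Z=false}.
      branch 1.2 (add (¬X ↔ Y)):
        (¬X ↔ Y): β-rule — branch into ¬X, Y  //  ¬¬X, ¬Y.
          branch 1.2.1 (add ¬X, Y):
            × closes — contains both Y and ¬Y.
          branch 1.2.2 (add ¬¬X, ¬Y):
            ○ open, literals {W=true, X=true, Y=false}.
  branch 2 (add W):
    ((Z ↔ Z) ∨ (¬X ↔ Y)): β-rule — branch into (Z ↔ Z)  //  (¬X ↔ Y).
      branch 2.1 (add (Z ↔ Z)):
        (Z ↔ Z): β-rule — branch into Z, Z  //  ¬Z, ¬Z.
          branch 2.1.1 (add Z, Z):
            ○ open, literals {W=true, Z=true}.
          branch 2.1.2 (add ¬Z, ¬Z):
            ○ open, literals {W=true, Z=false}.
      branch 2.2 (add (¬X ↔ Y)):
        (¬X ↔ Y): β-rule — branch into ¬X, Y  //  ¬¬X, ¬Y.
          branch 2.2.1 (add ¬X, Y):
            ○ open, literals {W=true, X=false, Y=true}.
          branch 2.2.2 (add ¬¬X, ¬Y):
            ○ open, literals {W=true, X=true, Y=false}.
1 branch closed, 7 open.
An open branch gives a countermodel: W=true, Y=false, Z=true (unmentioned atoms arbitrary); the premises hold there but the conclusion fails.

No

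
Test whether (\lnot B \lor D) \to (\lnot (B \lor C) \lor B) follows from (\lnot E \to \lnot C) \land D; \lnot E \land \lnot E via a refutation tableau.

Initial set: {((\lnot E \to \lnot C) \land D); (\lnot E \land \lnot E); \lnot ((\lnot B \lor D) \to (\lnot (B \lor C) \lor B))}.
((\lnot E \to \lnot C) \land D): α-rule — add (\lnot E \to \lnot C), D.
(\lnot E \land \lnot E): α-rule — add \lnot E, \lnot E.
\lnot ((\lnot B \lor D) \to (\lnot (B \lor C) \lor B)): α-rule — add (\lnot B \lor D), \lnot (\lnot (B \lor C) \lor B).
\lnot (\lnot (B \lor C) \lor B): α-rule — add \lnot \lnot (B \lor C), \lnot B.
(\lnot E \to \lnot C): β-rule — branch into \lnot \lnot E  //  \lnot C.
  branch 1 (add \lnot \lnot E):
    × closes — contains both E and \lnot E.
  branch 2 (add \lnot C):
    (\lnot B \lor D): β-rule — branch into \lnot B  //  D.
      branch 2.1 (add \lnot B):
        \lnot \lnot (B \lor C): β-rule — branch into B  //  C.
          branch 2.1.1 (add B):
            × closes — contains both B and \lnot B.
          branch 2.1.2 (add C):
            × closes — contains both C and \lnot C.
      branch 2.2 (add D):
        \lnot \lnot (B \lor C): β-rule — branch into B  //  C.
          branch 2.2.1 (add B):
            × closes — contains both B and \lnot B.
          branch 2.2.2 (add C):
            × closes — contains both C and \lnot C.
All 5 branches close.
Every branch closed, so the premises entail the conclusion.

Yes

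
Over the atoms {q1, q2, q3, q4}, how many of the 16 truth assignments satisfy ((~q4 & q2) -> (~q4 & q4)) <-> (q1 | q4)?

12

Initial set: {T (((~q4 & q2) -> (~q4 & q4)) <-> (q1 | q4))}.
T (((~q4 & q2) -> (~q4 & q4)) <-> (q1 | q4)): β-rule — branch into T ((~q4 & q2) -> (~q4 & q4)), T (q1 | q4)  //  F ((~q4 & q2) -> (~q4 & q4)), F (q1 | q4).
  branch 1 (add T ((~q4 & q2) -> (~q4 & q4)), T (q1 | q4)):
    T ((~q4 & q2) -> (~q4 & q4)): β-rule — branch into F (~q4 & q2)  //  T (~q4 & q4).
      branch 1.1 (add F (~q4 & q2)):
        T (q1 | q4): β-rule — branch into T q1  //  T q4.
          branch 1.1.1 (add T q1):
            F (~q4 & q2): β-rule — branch into F ~q4  //  F q2.
              branch 1.1.1.1 (add F ~q4):
                ○ open, literals {q1=1, q4=1}.
              branch 1.1.1.2 (add F q2):
                ○ open, literals {q1=1, q2=0}.
          branch 1.1.2 (add T q4):
            F (~q4 & q2): β-rule — branch into F ~q4  //  F q2.
              branch 1.1.2.1 (add F ~q4):
                ○ open, literals {q4=1}.
              branch 1.1.2.2 (add F q2):
                ○ open, literals {q2=0, q4=1}.
      branch 1.2 (add T (~q4 & q4)):
        T (~q4 & q4): α-rule — add T ~q4, T q4.
        × closes — contains both q4 and ~q4.
  branch 2 (add F ((~q4 & q2) -> (~q4 & q4)), F (q1 | q4)):
    F ((~q4 & q2) -> (~q4 & q4)): α-rule — add T (~q4 & q2), F (~q4 & q4).
    F (q1 | q4): α-rule — add F q1, F q4.
    T (~q4 & q2): α-rule — add T ~q4, T q2.
    F (~q4 & q4): β-rule — branch into F ~q4  //  F q4.
      branch 2.1 (add F ~q4):
        × closes — contains both q4 and ~q4.
      branch 2.2 (add F q4):
        ○ open, literals {q1=0, q2=1, q4=0}.
2 branches closed, 5 open.
Each open branch fixes some atoms; the unmentioned ones are free. Counting distinct full assignments: branch {q1=1, q4=1} (q2, q3) contributes 4 new; branch {q1=1, q2=0} (q3, q4) contributes 2 new; branch {q4=1} (q1, q2, q3) contributes 4 new; branch {q2=0, q4=1} (q1, q3) contributes 0 new; branch {q1=0, q2=1, q4=0} (q3) contributes 2 new. Total: 12.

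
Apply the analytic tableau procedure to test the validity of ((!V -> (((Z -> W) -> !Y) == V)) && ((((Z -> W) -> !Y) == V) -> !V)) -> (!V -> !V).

Valid

Assume the negation and expand:
Initial set: {!(((!V -> (((Z -> W) -> !Y) == V)) && ((((Z -> W) -> !Y) == V) -> !V)) -> (!V -> !V))}.
!(((!V -> (((Z -> W) -> !Y) == V)) && ((((Z -> W) -> !Y) == V) -> !V)) -> (!V -> !V)): α-rule — add ((!V -> (((Z -> W) -> !Y) == V)) && ((((Z -> W) -> !Y) == V) -> !V)), !(!V -> !V).
((!V -> (((Z -> W) -> !Y) == V)) && ((((Z -> W) -> !Y) == V) -> !V)): α-rule — add (!V -> (((Z -> W) -> !Y) == V)), ((((Z -> W) -> !Y) == V) -> !V).
!(!V -> !V): α-rule — add !V, !!V.
× closes — contains both V and !V.
All 1 branch closes.
Every branch closed, so the negation is unsatisfiable and the formula is valid.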